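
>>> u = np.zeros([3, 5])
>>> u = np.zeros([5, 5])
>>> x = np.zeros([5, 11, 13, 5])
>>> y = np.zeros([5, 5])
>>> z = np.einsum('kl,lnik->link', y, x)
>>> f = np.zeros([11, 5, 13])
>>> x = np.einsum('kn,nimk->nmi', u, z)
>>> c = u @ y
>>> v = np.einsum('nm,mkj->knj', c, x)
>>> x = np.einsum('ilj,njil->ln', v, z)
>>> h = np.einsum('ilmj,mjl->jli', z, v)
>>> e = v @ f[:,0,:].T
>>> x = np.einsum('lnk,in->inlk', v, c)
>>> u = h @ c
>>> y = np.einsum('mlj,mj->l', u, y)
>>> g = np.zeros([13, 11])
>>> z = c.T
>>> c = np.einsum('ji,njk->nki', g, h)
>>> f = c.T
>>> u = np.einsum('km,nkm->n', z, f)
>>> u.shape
(11,)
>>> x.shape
(5, 5, 11, 13)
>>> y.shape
(13,)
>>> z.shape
(5, 5)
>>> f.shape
(11, 5, 5)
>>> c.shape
(5, 5, 11)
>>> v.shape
(11, 5, 13)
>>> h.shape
(5, 13, 5)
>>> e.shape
(11, 5, 11)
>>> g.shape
(13, 11)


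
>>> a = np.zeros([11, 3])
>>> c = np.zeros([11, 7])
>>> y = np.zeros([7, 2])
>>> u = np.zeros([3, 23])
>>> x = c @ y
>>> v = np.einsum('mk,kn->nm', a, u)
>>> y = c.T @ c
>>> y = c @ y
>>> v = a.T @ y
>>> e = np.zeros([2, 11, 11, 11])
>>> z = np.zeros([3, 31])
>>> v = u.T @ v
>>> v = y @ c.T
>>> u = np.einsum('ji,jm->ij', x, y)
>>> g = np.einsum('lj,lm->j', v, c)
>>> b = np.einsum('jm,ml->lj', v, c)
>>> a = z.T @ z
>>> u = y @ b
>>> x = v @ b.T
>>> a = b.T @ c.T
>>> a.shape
(11, 11)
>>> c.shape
(11, 7)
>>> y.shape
(11, 7)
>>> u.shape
(11, 11)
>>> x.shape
(11, 7)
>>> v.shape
(11, 11)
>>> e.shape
(2, 11, 11, 11)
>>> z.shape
(3, 31)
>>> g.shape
(11,)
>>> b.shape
(7, 11)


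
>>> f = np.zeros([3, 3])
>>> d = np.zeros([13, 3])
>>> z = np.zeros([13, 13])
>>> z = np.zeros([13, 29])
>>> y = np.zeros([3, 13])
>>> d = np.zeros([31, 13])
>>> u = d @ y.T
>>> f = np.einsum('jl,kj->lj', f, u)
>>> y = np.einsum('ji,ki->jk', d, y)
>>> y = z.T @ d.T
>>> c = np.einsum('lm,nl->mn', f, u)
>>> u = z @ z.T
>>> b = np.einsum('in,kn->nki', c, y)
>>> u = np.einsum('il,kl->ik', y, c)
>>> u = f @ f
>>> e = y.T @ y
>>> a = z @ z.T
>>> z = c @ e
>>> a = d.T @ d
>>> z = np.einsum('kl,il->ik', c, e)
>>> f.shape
(3, 3)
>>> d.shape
(31, 13)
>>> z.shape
(31, 3)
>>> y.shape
(29, 31)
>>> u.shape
(3, 3)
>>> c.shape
(3, 31)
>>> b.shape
(31, 29, 3)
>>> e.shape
(31, 31)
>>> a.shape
(13, 13)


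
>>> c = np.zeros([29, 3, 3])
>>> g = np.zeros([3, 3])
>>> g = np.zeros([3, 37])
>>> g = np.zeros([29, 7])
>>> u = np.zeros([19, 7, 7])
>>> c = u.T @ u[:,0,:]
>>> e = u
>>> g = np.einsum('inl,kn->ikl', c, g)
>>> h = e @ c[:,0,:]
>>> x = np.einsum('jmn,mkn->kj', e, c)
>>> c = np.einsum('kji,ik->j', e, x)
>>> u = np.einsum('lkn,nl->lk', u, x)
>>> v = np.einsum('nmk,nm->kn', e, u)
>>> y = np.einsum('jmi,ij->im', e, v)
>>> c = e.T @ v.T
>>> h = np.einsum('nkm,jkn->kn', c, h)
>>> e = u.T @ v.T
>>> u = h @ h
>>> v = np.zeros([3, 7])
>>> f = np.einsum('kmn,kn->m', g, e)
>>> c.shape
(7, 7, 7)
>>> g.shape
(7, 29, 7)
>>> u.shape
(7, 7)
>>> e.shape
(7, 7)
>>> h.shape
(7, 7)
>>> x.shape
(7, 19)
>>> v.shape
(3, 7)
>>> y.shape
(7, 7)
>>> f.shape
(29,)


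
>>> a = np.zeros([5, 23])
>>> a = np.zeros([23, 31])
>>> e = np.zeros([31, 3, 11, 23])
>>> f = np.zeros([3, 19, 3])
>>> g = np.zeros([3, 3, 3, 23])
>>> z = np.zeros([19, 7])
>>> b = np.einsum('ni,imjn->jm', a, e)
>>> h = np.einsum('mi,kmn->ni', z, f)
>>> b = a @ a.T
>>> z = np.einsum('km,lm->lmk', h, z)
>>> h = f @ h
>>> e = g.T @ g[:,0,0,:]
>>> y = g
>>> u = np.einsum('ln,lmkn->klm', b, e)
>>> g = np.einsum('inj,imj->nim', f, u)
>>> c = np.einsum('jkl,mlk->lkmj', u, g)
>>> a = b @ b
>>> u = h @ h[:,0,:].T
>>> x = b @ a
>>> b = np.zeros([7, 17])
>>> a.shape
(23, 23)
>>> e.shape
(23, 3, 3, 23)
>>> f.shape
(3, 19, 3)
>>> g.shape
(19, 3, 23)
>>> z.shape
(19, 7, 3)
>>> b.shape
(7, 17)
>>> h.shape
(3, 19, 7)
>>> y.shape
(3, 3, 3, 23)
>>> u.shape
(3, 19, 3)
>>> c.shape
(3, 23, 19, 3)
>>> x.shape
(23, 23)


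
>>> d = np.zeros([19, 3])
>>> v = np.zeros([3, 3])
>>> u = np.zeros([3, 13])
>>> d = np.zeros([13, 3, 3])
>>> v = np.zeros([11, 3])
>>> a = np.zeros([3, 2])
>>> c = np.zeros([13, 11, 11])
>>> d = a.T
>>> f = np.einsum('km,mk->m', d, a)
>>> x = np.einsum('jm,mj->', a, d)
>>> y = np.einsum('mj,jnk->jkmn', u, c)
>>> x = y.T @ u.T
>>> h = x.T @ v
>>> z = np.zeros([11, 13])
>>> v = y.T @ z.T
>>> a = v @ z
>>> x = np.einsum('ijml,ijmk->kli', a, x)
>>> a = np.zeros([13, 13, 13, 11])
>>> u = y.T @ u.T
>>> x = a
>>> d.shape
(2, 3)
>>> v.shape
(11, 3, 11, 11)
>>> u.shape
(11, 3, 11, 3)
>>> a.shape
(13, 13, 13, 11)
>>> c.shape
(13, 11, 11)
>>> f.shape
(3,)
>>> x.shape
(13, 13, 13, 11)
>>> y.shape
(13, 11, 3, 11)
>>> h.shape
(3, 11, 3, 3)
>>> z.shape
(11, 13)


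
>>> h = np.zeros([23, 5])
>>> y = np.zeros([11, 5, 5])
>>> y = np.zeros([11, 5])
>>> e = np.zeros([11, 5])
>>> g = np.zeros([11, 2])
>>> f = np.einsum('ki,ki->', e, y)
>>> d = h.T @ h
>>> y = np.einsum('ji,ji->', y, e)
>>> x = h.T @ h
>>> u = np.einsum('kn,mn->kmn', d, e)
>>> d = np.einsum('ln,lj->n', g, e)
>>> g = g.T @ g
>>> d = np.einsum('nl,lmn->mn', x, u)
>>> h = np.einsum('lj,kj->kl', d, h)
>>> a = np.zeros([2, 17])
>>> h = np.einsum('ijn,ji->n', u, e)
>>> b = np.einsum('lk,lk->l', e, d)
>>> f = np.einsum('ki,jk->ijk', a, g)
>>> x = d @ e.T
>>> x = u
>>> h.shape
(5,)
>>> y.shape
()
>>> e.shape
(11, 5)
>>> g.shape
(2, 2)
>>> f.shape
(17, 2, 2)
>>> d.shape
(11, 5)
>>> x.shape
(5, 11, 5)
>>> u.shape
(5, 11, 5)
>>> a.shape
(2, 17)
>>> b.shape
(11,)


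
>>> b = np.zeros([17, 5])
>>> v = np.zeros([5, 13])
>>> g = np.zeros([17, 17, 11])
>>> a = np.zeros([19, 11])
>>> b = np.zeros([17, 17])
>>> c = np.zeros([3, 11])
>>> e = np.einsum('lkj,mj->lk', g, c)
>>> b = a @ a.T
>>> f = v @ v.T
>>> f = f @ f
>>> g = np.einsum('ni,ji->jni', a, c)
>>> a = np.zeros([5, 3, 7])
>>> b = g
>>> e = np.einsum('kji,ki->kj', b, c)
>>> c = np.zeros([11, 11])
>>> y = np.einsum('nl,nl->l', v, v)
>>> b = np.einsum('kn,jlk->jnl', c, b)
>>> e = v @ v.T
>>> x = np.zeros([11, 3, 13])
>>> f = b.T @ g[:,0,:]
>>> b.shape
(3, 11, 19)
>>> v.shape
(5, 13)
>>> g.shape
(3, 19, 11)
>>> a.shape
(5, 3, 7)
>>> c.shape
(11, 11)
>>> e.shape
(5, 5)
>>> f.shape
(19, 11, 11)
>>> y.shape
(13,)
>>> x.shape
(11, 3, 13)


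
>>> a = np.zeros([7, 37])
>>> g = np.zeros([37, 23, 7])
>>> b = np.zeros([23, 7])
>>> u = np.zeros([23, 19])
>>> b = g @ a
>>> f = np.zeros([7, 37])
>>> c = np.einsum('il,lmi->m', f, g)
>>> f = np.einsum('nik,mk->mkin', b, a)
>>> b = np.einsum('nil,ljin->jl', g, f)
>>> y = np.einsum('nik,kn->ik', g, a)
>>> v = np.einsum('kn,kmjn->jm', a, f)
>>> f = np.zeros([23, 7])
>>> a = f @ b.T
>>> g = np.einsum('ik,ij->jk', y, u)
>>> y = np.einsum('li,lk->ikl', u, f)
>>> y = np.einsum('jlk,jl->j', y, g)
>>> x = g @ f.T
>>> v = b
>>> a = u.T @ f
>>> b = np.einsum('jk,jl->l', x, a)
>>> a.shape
(19, 7)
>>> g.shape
(19, 7)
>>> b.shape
(7,)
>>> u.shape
(23, 19)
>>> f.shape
(23, 7)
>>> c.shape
(23,)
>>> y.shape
(19,)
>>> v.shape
(37, 7)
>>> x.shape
(19, 23)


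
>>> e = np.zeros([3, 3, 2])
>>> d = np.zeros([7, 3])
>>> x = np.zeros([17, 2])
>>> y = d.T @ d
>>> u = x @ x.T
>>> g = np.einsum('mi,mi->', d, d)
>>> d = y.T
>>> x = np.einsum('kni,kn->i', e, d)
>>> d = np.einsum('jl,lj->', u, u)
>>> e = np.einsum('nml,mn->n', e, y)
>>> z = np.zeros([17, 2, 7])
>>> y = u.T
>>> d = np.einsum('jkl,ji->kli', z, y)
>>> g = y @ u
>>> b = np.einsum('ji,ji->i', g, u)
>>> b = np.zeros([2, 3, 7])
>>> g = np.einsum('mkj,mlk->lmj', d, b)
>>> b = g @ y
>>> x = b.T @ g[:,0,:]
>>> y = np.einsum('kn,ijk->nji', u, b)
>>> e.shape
(3,)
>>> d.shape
(2, 7, 17)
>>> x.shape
(17, 2, 17)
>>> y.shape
(17, 2, 3)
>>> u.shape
(17, 17)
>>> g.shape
(3, 2, 17)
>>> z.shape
(17, 2, 7)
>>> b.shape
(3, 2, 17)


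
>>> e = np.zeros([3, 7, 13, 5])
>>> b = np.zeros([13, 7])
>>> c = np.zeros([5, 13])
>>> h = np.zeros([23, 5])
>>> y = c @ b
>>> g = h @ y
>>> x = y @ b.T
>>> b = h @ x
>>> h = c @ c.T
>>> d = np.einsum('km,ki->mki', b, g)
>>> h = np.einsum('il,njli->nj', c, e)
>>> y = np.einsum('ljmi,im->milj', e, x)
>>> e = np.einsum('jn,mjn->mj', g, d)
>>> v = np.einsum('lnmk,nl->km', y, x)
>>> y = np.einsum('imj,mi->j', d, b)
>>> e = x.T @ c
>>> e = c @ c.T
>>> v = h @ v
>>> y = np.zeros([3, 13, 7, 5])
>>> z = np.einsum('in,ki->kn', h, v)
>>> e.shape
(5, 5)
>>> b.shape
(23, 13)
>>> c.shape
(5, 13)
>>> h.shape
(3, 7)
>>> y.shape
(3, 13, 7, 5)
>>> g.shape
(23, 7)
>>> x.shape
(5, 13)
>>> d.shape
(13, 23, 7)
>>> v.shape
(3, 3)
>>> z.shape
(3, 7)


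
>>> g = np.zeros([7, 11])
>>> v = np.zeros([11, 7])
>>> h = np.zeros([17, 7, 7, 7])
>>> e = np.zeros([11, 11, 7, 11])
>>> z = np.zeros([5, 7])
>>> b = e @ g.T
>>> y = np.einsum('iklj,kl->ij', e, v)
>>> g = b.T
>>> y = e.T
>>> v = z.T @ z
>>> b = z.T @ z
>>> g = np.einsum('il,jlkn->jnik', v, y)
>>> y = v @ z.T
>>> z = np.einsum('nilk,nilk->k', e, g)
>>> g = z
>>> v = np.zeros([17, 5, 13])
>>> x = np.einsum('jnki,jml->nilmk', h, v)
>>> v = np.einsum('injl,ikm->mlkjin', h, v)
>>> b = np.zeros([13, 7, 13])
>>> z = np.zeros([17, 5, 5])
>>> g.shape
(11,)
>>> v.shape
(13, 7, 5, 7, 17, 7)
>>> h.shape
(17, 7, 7, 7)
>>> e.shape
(11, 11, 7, 11)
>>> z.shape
(17, 5, 5)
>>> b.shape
(13, 7, 13)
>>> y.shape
(7, 5)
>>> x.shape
(7, 7, 13, 5, 7)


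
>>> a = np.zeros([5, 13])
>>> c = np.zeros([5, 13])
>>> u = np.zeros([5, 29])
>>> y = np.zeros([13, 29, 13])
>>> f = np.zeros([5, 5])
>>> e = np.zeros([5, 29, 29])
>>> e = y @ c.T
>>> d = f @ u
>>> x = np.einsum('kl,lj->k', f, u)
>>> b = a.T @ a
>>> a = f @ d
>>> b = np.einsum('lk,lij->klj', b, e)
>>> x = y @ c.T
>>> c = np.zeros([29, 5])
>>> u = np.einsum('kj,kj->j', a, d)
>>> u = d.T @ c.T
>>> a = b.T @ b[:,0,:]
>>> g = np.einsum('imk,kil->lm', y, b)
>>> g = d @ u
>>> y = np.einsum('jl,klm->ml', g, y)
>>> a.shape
(5, 13, 5)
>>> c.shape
(29, 5)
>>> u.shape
(29, 29)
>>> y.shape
(13, 29)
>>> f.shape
(5, 5)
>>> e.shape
(13, 29, 5)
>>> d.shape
(5, 29)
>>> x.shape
(13, 29, 5)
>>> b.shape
(13, 13, 5)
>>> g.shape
(5, 29)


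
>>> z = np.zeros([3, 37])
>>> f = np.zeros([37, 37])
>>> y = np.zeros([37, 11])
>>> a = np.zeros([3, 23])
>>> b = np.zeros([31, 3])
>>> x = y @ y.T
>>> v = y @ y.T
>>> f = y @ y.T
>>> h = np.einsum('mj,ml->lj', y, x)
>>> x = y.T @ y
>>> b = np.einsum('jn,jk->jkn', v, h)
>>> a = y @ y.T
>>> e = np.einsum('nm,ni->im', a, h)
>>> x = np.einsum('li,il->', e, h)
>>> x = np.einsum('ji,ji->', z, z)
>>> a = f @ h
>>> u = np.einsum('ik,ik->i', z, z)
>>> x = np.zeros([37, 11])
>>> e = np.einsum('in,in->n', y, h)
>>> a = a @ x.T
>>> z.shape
(3, 37)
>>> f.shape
(37, 37)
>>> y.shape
(37, 11)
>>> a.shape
(37, 37)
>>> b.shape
(37, 11, 37)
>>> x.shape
(37, 11)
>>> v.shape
(37, 37)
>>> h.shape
(37, 11)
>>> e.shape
(11,)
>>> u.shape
(3,)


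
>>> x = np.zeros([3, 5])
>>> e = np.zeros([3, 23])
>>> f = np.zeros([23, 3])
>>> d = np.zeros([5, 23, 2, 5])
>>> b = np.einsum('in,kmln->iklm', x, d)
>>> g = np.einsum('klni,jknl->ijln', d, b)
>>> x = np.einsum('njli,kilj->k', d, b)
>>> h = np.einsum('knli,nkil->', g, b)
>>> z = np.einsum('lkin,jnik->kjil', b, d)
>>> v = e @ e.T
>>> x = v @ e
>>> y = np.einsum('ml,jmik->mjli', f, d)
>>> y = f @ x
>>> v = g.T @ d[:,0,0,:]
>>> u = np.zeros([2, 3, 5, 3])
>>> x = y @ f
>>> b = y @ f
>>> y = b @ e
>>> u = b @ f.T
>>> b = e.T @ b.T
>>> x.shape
(23, 3)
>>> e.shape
(3, 23)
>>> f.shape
(23, 3)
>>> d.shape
(5, 23, 2, 5)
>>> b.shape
(23, 23)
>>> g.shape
(5, 3, 23, 2)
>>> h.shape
()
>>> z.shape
(5, 5, 2, 3)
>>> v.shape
(2, 23, 3, 5)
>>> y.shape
(23, 23)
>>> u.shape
(23, 23)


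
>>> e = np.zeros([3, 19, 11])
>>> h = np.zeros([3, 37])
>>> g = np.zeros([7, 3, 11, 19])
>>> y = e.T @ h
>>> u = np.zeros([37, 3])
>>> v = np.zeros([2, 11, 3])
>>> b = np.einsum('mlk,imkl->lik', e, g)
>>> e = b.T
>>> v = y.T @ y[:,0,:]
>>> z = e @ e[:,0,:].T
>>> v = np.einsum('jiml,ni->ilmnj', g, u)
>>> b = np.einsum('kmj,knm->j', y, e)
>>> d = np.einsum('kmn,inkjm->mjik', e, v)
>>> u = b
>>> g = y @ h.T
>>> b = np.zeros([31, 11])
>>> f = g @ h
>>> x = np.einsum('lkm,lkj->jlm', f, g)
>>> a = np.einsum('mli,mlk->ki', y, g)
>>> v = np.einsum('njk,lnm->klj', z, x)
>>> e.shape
(11, 7, 19)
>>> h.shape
(3, 37)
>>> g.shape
(11, 19, 3)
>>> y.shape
(11, 19, 37)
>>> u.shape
(37,)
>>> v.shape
(11, 3, 7)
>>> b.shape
(31, 11)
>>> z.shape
(11, 7, 11)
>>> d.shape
(7, 37, 3, 11)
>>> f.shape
(11, 19, 37)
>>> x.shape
(3, 11, 37)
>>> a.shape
(3, 37)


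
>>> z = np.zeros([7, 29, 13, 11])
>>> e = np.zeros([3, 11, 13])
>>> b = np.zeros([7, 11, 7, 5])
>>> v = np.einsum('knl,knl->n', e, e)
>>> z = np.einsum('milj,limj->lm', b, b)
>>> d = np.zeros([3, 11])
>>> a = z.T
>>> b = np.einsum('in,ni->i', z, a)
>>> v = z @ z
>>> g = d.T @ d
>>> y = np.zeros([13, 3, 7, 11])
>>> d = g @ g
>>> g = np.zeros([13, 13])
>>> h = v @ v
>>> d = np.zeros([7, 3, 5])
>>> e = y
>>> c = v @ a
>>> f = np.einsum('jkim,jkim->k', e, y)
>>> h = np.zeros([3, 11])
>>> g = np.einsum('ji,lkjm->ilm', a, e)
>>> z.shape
(7, 7)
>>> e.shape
(13, 3, 7, 11)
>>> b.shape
(7,)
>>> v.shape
(7, 7)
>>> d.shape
(7, 3, 5)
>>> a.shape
(7, 7)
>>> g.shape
(7, 13, 11)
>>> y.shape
(13, 3, 7, 11)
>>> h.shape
(3, 11)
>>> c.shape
(7, 7)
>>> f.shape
(3,)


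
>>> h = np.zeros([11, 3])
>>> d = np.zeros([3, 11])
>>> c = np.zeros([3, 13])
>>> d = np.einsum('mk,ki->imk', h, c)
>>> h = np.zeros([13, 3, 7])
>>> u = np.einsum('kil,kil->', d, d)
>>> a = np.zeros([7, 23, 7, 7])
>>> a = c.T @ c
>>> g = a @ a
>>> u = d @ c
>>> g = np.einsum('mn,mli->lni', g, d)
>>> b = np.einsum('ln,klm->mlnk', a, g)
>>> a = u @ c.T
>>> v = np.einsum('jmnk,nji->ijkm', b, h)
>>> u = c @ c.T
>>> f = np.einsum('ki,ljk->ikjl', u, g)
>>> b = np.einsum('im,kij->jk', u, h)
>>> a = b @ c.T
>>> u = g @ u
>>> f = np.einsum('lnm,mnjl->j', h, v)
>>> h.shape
(13, 3, 7)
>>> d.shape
(13, 11, 3)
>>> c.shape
(3, 13)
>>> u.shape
(11, 13, 3)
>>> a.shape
(7, 3)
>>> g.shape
(11, 13, 3)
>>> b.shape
(7, 13)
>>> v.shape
(7, 3, 11, 13)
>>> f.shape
(11,)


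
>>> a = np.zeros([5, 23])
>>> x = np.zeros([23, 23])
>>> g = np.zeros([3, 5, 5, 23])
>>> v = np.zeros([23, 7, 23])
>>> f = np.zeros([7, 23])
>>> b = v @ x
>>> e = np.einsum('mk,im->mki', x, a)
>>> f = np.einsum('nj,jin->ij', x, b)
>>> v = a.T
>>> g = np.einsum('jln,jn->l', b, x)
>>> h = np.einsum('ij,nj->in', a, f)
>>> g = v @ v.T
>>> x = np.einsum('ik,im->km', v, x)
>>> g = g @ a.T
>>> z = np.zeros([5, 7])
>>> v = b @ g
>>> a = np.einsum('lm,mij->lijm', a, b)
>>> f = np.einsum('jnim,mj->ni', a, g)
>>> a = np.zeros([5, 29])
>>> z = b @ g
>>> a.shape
(5, 29)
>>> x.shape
(5, 23)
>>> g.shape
(23, 5)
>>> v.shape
(23, 7, 5)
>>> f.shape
(7, 23)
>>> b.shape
(23, 7, 23)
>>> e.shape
(23, 23, 5)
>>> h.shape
(5, 7)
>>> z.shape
(23, 7, 5)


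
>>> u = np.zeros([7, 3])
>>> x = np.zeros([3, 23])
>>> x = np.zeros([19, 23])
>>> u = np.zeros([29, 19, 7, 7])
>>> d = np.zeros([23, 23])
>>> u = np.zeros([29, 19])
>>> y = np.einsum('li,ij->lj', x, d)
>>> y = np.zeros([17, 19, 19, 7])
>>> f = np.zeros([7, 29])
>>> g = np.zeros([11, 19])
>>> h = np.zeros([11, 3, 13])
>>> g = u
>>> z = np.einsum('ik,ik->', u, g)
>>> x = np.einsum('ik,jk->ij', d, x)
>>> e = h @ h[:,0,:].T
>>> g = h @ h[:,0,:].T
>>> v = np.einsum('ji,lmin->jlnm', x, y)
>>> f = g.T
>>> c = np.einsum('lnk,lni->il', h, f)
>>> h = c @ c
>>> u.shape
(29, 19)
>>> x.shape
(23, 19)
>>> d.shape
(23, 23)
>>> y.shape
(17, 19, 19, 7)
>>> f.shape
(11, 3, 11)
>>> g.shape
(11, 3, 11)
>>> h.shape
(11, 11)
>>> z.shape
()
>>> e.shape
(11, 3, 11)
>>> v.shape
(23, 17, 7, 19)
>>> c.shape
(11, 11)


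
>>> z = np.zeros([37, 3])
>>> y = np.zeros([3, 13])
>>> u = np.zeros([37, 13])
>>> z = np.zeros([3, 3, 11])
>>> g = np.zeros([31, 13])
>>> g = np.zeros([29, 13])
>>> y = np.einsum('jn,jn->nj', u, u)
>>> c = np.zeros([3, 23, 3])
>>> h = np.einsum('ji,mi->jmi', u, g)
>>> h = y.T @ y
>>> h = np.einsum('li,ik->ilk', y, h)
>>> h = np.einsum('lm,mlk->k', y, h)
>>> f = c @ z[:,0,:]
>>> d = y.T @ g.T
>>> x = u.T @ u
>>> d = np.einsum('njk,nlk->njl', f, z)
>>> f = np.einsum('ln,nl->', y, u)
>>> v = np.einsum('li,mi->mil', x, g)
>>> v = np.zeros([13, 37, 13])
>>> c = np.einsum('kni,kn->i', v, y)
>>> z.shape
(3, 3, 11)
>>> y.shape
(13, 37)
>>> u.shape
(37, 13)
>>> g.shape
(29, 13)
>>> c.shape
(13,)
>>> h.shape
(37,)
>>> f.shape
()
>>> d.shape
(3, 23, 3)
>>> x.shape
(13, 13)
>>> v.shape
(13, 37, 13)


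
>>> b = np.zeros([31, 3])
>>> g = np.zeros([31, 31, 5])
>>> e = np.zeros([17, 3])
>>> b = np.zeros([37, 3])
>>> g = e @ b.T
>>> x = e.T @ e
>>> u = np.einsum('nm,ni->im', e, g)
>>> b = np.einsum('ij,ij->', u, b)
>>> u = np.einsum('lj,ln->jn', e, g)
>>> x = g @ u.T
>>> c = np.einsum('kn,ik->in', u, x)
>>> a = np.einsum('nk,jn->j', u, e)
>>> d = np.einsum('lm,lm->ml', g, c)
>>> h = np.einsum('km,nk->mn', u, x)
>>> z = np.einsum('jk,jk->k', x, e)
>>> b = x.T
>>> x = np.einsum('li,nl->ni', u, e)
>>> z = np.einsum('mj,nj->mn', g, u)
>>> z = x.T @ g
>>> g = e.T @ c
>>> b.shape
(3, 17)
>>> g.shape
(3, 37)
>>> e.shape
(17, 3)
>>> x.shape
(17, 37)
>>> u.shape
(3, 37)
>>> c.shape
(17, 37)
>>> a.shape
(17,)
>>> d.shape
(37, 17)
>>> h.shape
(37, 17)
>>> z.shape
(37, 37)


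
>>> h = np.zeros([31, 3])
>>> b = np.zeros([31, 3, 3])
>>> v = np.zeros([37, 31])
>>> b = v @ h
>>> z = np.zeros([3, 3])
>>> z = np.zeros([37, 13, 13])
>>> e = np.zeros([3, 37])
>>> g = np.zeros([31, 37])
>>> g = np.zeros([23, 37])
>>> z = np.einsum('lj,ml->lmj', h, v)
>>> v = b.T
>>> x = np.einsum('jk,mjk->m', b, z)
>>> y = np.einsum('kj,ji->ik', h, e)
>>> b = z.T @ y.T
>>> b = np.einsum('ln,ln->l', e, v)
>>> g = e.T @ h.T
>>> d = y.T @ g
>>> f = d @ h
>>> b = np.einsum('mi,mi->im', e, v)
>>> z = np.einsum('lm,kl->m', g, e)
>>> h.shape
(31, 3)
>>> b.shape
(37, 3)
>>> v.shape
(3, 37)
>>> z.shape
(31,)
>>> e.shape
(3, 37)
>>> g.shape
(37, 31)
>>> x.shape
(31,)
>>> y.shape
(37, 31)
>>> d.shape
(31, 31)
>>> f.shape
(31, 3)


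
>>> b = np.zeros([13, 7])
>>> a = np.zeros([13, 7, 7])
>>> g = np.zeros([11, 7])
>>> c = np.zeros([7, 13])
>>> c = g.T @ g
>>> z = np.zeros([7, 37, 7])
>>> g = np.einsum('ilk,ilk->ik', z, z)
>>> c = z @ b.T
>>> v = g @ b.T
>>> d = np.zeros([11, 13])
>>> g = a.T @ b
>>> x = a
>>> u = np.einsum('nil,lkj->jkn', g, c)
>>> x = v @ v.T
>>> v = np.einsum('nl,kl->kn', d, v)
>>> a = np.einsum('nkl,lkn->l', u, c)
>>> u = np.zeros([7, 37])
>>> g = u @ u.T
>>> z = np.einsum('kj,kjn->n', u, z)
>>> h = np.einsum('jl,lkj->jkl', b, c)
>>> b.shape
(13, 7)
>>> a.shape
(7,)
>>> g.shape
(7, 7)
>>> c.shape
(7, 37, 13)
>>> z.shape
(7,)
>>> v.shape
(7, 11)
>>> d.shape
(11, 13)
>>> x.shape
(7, 7)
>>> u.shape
(7, 37)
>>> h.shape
(13, 37, 7)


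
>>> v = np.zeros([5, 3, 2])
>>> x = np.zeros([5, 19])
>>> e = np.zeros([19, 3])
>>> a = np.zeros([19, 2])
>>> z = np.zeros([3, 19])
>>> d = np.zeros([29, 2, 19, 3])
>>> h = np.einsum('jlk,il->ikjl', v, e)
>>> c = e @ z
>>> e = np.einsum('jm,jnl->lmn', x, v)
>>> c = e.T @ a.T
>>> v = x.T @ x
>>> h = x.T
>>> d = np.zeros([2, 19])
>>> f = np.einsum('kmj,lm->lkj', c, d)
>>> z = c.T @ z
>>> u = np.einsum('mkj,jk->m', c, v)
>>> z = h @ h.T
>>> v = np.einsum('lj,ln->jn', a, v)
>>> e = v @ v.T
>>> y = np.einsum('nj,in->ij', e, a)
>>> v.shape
(2, 19)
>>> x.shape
(5, 19)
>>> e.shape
(2, 2)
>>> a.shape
(19, 2)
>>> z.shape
(19, 19)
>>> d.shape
(2, 19)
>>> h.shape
(19, 5)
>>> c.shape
(3, 19, 19)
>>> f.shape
(2, 3, 19)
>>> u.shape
(3,)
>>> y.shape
(19, 2)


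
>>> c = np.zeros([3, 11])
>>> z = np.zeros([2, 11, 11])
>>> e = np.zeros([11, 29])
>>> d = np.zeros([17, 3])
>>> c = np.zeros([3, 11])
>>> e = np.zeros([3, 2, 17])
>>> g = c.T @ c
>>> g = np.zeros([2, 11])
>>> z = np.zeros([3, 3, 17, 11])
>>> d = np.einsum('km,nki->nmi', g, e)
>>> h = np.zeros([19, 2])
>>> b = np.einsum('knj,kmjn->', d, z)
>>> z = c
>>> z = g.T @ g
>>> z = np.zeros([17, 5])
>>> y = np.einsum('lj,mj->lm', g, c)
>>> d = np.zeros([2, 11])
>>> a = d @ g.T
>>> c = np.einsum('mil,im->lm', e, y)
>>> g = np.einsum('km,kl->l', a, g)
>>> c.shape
(17, 3)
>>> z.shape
(17, 5)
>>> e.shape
(3, 2, 17)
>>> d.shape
(2, 11)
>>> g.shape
(11,)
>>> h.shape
(19, 2)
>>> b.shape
()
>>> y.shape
(2, 3)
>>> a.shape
(2, 2)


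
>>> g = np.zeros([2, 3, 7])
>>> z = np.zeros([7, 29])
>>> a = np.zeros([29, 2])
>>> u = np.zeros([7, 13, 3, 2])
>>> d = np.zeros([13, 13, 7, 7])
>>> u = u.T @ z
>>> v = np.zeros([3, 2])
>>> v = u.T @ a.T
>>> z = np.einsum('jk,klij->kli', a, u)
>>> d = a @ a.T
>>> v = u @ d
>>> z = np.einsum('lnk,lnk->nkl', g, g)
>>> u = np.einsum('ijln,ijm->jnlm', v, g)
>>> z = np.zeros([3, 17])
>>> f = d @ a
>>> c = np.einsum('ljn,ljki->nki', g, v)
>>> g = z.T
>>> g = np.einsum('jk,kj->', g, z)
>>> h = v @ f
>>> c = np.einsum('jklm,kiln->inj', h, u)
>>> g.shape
()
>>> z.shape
(3, 17)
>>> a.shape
(29, 2)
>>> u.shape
(3, 29, 13, 7)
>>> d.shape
(29, 29)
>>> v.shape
(2, 3, 13, 29)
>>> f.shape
(29, 2)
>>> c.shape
(29, 7, 2)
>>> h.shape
(2, 3, 13, 2)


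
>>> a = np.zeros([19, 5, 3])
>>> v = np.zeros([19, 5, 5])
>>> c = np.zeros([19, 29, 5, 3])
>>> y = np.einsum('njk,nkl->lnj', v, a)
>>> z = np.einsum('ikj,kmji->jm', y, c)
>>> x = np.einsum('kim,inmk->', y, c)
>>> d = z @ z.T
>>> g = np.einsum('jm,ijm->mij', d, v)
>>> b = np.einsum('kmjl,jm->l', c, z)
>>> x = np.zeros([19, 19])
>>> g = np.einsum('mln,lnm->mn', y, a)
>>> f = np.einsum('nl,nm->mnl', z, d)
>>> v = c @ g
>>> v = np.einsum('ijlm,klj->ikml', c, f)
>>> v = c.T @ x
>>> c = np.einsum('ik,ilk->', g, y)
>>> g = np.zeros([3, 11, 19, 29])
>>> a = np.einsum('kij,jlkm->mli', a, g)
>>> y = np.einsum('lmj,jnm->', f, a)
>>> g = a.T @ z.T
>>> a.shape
(29, 11, 5)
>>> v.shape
(3, 5, 29, 19)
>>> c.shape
()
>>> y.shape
()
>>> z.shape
(5, 29)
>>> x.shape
(19, 19)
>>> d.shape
(5, 5)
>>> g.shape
(5, 11, 5)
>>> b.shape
(3,)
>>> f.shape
(5, 5, 29)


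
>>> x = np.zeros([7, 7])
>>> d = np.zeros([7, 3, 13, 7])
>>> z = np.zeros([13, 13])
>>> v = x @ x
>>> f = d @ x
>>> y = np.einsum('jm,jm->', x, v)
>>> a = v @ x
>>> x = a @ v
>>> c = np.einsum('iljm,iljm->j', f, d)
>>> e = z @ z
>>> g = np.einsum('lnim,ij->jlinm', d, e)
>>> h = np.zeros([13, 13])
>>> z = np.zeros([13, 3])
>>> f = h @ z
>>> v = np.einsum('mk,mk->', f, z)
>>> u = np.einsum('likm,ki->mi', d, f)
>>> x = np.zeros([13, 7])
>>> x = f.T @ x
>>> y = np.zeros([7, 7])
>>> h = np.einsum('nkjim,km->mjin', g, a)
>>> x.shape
(3, 7)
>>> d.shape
(7, 3, 13, 7)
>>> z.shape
(13, 3)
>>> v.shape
()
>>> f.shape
(13, 3)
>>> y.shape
(7, 7)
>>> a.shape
(7, 7)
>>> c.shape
(13,)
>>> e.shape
(13, 13)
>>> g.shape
(13, 7, 13, 3, 7)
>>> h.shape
(7, 13, 3, 13)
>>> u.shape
(7, 3)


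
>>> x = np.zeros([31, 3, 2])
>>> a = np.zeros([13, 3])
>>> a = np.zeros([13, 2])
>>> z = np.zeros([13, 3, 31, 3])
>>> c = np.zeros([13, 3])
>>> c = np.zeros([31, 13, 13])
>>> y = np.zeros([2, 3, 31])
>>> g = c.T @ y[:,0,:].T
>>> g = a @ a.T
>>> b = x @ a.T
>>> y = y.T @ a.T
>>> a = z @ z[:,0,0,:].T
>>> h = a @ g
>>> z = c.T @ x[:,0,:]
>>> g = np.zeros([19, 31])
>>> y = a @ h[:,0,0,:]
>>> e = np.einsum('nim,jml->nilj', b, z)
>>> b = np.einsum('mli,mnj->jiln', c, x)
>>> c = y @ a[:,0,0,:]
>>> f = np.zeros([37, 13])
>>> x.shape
(31, 3, 2)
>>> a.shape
(13, 3, 31, 13)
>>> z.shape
(13, 13, 2)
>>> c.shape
(13, 3, 31, 13)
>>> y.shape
(13, 3, 31, 13)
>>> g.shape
(19, 31)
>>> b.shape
(2, 13, 13, 3)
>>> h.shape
(13, 3, 31, 13)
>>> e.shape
(31, 3, 2, 13)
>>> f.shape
(37, 13)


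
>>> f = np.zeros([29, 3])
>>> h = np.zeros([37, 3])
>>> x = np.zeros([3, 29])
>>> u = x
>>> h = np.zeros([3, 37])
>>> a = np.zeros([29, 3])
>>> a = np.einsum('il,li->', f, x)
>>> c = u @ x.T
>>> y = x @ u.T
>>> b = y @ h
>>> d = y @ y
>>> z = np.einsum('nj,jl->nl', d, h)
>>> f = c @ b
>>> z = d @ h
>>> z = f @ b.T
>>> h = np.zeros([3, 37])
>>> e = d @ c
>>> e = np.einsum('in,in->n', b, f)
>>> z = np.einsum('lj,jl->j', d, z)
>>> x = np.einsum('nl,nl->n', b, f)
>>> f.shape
(3, 37)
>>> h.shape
(3, 37)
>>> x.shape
(3,)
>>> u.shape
(3, 29)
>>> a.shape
()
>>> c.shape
(3, 3)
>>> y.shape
(3, 3)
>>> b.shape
(3, 37)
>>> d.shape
(3, 3)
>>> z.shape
(3,)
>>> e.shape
(37,)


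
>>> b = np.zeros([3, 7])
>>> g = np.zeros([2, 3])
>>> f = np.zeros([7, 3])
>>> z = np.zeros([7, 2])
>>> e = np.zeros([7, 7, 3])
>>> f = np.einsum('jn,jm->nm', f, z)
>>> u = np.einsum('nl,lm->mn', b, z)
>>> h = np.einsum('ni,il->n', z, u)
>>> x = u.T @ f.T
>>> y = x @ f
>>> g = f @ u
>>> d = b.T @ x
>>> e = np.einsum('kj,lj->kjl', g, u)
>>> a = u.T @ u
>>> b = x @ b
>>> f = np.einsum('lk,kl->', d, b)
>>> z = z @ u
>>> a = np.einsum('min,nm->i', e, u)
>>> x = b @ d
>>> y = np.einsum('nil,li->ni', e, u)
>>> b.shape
(3, 7)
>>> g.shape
(3, 3)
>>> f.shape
()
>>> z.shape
(7, 3)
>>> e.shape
(3, 3, 2)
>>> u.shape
(2, 3)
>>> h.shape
(7,)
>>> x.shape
(3, 3)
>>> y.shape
(3, 3)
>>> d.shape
(7, 3)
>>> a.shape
(3,)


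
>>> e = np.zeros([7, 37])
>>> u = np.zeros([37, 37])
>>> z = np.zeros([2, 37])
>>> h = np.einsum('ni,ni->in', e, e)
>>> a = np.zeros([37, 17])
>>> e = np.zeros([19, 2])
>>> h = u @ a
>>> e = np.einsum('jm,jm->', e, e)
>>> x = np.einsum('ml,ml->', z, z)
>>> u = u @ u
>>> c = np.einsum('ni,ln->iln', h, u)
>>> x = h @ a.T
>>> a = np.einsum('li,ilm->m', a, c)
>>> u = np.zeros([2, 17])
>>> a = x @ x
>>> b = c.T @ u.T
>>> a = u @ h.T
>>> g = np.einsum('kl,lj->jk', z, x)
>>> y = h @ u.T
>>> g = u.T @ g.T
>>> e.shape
()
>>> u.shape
(2, 17)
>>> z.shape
(2, 37)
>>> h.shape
(37, 17)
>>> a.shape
(2, 37)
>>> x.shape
(37, 37)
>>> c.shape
(17, 37, 37)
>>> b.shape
(37, 37, 2)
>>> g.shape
(17, 37)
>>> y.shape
(37, 2)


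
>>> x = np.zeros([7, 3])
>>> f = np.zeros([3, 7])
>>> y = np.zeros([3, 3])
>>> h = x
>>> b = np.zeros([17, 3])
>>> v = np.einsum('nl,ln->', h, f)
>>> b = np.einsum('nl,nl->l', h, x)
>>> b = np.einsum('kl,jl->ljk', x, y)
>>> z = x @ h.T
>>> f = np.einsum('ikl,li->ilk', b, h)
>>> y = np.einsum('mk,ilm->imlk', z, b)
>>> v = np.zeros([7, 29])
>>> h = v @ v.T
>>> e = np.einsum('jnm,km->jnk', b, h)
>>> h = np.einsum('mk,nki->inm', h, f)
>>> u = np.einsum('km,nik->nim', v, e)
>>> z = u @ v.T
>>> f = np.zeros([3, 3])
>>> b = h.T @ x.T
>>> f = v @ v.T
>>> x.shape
(7, 3)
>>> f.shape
(7, 7)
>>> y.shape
(3, 7, 3, 7)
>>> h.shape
(3, 3, 7)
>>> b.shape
(7, 3, 7)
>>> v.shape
(7, 29)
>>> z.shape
(3, 3, 7)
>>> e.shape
(3, 3, 7)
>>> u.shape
(3, 3, 29)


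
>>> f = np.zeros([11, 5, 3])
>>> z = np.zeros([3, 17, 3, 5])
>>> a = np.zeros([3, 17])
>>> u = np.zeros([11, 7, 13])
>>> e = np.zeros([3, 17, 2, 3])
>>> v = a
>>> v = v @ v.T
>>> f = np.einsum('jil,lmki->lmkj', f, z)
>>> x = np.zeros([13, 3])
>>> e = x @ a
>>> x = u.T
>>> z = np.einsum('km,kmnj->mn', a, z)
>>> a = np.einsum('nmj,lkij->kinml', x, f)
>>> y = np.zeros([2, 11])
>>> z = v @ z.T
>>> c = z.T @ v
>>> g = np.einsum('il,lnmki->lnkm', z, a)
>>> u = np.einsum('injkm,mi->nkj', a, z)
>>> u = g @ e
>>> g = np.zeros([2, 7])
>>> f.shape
(3, 17, 3, 11)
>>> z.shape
(3, 17)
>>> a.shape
(17, 3, 13, 7, 3)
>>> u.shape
(17, 3, 7, 17)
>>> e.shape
(13, 17)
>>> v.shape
(3, 3)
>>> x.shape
(13, 7, 11)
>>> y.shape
(2, 11)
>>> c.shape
(17, 3)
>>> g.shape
(2, 7)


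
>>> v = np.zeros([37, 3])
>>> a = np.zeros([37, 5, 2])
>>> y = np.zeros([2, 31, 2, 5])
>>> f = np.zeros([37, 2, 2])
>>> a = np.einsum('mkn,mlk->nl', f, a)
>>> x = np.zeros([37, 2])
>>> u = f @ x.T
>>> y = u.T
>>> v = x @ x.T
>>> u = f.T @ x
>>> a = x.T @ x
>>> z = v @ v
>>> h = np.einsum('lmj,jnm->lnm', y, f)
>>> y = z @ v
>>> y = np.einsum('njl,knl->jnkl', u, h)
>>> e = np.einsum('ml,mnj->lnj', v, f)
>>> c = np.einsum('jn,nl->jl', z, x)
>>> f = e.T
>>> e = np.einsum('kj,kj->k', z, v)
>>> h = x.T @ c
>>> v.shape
(37, 37)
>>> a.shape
(2, 2)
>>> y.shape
(2, 2, 37, 2)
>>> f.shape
(2, 2, 37)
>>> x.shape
(37, 2)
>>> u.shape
(2, 2, 2)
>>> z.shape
(37, 37)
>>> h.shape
(2, 2)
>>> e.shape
(37,)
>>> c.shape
(37, 2)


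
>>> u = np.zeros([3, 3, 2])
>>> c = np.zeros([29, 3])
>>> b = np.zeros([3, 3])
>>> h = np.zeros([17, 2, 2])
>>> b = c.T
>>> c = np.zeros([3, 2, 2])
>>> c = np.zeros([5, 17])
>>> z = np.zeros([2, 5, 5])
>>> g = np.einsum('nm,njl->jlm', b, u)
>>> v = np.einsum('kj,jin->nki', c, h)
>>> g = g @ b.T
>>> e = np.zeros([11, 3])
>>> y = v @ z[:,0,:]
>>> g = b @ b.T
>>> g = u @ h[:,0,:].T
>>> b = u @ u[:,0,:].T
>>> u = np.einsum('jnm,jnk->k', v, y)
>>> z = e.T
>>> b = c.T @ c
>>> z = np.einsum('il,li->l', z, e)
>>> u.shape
(5,)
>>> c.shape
(5, 17)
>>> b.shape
(17, 17)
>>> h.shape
(17, 2, 2)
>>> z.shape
(11,)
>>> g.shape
(3, 3, 17)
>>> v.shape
(2, 5, 2)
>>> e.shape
(11, 3)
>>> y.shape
(2, 5, 5)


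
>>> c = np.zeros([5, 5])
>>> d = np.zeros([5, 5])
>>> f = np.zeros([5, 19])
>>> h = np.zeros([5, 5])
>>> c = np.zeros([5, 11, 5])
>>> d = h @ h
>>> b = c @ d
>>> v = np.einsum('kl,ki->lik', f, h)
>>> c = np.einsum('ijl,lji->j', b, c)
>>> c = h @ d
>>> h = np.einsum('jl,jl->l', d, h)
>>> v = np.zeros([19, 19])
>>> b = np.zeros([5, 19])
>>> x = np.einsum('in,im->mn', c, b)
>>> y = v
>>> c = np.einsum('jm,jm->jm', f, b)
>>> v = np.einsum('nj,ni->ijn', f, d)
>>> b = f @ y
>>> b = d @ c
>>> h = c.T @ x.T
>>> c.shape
(5, 19)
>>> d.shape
(5, 5)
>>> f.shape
(5, 19)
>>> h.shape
(19, 19)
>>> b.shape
(5, 19)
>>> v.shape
(5, 19, 5)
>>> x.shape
(19, 5)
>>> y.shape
(19, 19)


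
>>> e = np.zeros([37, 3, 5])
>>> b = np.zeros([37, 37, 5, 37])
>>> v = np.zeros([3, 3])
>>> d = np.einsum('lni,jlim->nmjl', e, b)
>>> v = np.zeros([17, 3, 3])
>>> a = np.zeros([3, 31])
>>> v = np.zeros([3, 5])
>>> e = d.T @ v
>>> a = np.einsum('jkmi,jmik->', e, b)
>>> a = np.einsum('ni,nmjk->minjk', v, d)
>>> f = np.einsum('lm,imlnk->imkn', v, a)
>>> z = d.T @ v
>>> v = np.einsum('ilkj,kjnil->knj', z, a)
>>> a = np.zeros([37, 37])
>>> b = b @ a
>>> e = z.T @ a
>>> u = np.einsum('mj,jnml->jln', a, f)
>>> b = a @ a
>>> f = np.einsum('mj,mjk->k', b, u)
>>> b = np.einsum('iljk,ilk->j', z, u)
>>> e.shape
(5, 37, 37, 37)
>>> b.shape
(37,)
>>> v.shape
(37, 3, 5)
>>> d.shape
(3, 37, 37, 37)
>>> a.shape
(37, 37)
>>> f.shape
(5,)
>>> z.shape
(37, 37, 37, 5)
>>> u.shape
(37, 37, 5)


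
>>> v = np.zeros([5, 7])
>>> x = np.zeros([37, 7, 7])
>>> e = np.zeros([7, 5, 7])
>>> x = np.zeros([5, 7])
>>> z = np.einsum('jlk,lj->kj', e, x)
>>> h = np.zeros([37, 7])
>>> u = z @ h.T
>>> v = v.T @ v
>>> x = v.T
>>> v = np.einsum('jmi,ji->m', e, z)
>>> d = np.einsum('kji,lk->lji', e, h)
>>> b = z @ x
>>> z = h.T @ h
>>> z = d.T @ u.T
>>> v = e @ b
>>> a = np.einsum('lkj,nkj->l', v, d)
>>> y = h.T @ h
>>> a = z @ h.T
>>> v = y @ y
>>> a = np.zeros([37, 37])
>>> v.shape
(7, 7)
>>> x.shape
(7, 7)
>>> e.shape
(7, 5, 7)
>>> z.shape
(7, 5, 7)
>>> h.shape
(37, 7)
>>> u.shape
(7, 37)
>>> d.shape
(37, 5, 7)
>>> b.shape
(7, 7)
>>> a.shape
(37, 37)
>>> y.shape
(7, 7)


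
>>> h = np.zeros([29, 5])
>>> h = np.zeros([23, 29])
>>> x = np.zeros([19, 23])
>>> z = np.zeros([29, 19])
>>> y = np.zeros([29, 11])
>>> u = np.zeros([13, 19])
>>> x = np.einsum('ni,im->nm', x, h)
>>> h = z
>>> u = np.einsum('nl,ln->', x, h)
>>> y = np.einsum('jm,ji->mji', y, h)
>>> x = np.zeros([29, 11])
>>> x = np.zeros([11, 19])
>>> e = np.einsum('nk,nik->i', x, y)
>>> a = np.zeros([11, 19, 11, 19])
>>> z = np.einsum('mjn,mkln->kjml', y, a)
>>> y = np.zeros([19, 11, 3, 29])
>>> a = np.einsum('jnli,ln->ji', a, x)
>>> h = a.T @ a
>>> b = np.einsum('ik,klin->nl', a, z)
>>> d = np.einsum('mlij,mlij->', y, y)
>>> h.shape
(19, 19)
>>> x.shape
(11, 19)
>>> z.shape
(19, 29, 11, 11)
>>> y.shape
(19, 11, 3, 29)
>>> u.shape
()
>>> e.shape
(29,)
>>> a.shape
(11, 19)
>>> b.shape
(11, 29)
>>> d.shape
()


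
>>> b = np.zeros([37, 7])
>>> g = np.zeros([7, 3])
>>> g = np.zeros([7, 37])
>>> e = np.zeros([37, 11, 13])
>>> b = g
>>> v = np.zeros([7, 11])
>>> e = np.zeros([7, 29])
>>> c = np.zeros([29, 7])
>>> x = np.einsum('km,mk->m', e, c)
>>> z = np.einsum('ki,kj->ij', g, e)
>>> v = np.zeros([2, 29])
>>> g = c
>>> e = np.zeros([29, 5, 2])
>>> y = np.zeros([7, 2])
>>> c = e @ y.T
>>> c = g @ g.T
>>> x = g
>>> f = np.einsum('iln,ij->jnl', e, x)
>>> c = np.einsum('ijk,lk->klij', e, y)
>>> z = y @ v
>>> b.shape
(7, 37)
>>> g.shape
(29, 7)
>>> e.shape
(29, 5, 2)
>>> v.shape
(2, 29)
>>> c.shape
(2, 7, 29, 5)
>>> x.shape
(29, 7)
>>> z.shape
(7, 29)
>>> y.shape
(7, 2)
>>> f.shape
(7, 2, 5)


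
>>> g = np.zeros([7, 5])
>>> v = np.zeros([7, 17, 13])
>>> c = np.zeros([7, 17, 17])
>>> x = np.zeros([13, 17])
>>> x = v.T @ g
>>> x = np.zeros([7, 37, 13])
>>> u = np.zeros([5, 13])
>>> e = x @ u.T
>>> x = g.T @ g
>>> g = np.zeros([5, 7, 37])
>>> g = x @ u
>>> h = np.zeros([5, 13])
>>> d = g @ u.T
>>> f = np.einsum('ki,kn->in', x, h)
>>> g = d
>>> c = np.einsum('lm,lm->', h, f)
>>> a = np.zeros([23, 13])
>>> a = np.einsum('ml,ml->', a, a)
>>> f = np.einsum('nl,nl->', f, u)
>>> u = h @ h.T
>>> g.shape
(5, 5)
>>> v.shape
(7, 17, 13)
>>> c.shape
()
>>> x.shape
(5, 5)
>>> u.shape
(5, 5)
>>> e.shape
(7, 37, 5)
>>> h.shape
(5, 13)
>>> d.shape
(5, 5)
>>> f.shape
()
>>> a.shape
()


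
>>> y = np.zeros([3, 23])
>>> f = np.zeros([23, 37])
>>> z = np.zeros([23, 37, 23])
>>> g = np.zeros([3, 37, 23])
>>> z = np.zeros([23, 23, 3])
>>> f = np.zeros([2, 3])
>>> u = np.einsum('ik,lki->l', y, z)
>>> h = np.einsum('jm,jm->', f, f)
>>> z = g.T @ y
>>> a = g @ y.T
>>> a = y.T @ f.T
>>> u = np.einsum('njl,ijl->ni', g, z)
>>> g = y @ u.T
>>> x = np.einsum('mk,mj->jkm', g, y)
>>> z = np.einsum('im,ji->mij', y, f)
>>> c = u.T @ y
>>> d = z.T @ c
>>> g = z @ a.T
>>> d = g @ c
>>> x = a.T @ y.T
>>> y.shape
(3, 23)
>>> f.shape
(2, 3)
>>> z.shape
(23, 3, 2)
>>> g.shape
(23, 3, 23)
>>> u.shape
(3, 23)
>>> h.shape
()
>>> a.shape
(23, 2)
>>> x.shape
(2, 3)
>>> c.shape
(23, 23)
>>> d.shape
(23, 3, 23)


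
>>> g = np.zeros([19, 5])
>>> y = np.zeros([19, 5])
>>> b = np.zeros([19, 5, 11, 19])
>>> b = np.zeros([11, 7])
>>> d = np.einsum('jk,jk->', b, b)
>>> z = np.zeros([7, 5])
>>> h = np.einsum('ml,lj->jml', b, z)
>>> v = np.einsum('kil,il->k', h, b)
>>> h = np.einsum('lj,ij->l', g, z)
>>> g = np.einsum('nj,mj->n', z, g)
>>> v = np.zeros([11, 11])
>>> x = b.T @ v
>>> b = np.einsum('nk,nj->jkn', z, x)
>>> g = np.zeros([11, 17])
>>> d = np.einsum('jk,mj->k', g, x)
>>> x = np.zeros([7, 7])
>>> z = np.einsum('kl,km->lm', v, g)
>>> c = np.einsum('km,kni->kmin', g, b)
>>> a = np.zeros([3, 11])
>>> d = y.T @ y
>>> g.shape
(11, 17)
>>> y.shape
(19, 5)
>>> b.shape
(11, 5, 7)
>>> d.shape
(5, 5)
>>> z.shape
(11, 17)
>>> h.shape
(19,)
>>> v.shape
(11, 11)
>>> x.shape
(7, 7)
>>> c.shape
(11, 17, 7, 5)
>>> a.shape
(3, 11)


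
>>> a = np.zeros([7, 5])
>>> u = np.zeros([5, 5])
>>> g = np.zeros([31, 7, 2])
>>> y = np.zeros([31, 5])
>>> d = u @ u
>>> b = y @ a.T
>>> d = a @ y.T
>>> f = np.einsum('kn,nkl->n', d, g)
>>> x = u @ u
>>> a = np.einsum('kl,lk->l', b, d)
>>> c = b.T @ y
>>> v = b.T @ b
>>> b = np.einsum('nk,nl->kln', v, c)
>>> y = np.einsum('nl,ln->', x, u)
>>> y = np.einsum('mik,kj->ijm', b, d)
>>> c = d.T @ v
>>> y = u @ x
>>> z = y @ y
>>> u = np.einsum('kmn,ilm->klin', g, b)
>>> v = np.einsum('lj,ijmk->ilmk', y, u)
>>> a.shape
(7,)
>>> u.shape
(31, 5, 7, 2)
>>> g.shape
(31, 7, 2)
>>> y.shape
(5, 5)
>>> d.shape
(7, 31)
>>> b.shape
(7, 5, 7)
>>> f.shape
(31,)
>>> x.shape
(5, 5)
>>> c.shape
(31, 7)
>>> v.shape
(31, 5, 7, 2)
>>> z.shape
(5, 5)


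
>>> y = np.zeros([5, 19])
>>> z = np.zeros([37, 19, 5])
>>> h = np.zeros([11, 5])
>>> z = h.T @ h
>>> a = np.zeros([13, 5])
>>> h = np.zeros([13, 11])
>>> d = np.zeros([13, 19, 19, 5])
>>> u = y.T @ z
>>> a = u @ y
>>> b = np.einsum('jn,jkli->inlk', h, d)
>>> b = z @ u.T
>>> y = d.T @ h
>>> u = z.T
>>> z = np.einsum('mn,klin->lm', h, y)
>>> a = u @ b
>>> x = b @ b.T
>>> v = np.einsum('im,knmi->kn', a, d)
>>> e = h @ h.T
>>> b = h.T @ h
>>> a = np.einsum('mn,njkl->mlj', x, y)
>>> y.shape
(5, 19, 19, 11)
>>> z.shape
(19, 13)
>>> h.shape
(13, 11)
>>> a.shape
(5, 11, 19)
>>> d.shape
(13, 19, 19, 5)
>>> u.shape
(5, 5)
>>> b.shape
(11, 11)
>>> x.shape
(5, 5)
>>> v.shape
(13, 19)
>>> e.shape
(13, 13)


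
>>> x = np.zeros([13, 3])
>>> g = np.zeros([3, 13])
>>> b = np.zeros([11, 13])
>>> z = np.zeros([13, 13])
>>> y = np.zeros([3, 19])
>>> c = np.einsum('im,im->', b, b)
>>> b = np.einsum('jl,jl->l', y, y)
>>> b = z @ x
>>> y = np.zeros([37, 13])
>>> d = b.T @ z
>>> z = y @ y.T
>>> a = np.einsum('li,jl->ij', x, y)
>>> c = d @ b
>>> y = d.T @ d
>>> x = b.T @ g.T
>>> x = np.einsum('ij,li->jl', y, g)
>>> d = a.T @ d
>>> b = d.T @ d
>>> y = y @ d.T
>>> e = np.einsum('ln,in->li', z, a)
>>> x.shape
(13, 3)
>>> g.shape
(3, 13)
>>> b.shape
(13, 13)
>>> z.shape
(37, 37)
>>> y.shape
(13, 37)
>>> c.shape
(3, 3)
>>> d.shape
(37, 13)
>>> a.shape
(3, 37)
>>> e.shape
(37, 3)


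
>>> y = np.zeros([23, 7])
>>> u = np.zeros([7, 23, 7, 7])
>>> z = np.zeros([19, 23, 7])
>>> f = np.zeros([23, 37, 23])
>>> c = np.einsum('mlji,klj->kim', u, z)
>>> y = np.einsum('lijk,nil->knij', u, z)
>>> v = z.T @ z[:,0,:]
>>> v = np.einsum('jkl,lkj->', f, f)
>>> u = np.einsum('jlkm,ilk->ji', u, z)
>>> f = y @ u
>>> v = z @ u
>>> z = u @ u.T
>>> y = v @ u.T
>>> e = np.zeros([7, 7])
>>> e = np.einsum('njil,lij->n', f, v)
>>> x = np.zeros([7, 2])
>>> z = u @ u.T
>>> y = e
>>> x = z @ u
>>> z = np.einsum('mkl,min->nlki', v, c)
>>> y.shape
(7,)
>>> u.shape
(7, 19)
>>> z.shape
(7, 19, 23, 7)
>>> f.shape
(7, 19, 23, 19)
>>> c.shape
(19, 7, 7)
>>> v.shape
(19, 23, 19)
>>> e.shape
(7,)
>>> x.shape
(7, 19)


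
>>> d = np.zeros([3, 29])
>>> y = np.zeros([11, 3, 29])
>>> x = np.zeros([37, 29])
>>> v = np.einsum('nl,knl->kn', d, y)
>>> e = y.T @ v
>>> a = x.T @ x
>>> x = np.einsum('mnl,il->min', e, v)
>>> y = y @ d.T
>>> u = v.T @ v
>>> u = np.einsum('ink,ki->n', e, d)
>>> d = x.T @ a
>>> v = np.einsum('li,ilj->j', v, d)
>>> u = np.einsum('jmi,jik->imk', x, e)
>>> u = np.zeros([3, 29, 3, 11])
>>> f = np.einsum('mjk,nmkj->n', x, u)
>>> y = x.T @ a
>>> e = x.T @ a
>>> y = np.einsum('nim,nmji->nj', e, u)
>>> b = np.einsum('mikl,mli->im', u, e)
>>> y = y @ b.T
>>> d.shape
(3, 11, 29)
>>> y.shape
(3, 29)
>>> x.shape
(29, 11, 3)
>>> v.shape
(29,)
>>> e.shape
(3, 11, 29)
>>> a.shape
(29, 29)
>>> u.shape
(3, 29, 3, 11)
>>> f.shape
(3,)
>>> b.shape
(29, 3)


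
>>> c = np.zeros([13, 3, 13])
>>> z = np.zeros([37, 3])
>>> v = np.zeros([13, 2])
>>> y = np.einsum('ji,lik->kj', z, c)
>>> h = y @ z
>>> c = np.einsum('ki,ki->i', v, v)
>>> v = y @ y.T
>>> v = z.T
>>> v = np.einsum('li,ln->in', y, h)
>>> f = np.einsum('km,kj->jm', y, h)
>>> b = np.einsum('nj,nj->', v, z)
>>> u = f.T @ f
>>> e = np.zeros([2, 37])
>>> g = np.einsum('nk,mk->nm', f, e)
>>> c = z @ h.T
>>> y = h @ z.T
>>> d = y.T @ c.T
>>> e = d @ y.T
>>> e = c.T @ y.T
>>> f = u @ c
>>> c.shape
(37, 13)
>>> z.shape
(37, 3)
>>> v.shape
(37, 3)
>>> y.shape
(13, 37)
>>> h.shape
(13, 3)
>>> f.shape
(37, 13)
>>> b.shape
()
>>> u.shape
(37, 37)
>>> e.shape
(13, 13)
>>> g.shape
(3, 2)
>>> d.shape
(37, 37)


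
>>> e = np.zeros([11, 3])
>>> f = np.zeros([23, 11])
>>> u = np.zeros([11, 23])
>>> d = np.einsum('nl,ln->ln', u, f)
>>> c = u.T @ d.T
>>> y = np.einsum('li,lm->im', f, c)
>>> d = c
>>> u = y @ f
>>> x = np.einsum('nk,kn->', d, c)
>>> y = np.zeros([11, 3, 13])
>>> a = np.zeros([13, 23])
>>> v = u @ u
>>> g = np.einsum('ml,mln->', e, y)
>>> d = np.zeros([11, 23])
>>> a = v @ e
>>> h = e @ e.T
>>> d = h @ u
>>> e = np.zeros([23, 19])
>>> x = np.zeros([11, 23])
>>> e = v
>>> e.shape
(11, 11)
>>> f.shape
(23, 11)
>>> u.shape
(11, 11)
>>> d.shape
(11, 11)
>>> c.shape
(23, 23)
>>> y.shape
(11, 3, 13)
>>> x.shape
(11, 23)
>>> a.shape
(11, 3)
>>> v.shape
(11, 11)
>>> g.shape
()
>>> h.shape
(11, 11)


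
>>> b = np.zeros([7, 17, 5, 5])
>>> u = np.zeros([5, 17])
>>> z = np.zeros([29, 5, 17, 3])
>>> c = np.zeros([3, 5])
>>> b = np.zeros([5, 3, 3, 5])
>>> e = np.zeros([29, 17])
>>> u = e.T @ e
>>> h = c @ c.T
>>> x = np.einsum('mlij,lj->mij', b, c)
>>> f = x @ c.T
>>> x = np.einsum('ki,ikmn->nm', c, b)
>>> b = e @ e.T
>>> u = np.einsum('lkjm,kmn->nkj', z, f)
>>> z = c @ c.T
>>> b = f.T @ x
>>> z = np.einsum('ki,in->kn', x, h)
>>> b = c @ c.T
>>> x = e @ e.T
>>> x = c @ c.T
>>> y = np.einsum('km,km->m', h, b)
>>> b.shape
(3, 3)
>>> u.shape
(3, 5, 17)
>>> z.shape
(5, 3)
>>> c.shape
(3, 5)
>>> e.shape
(29, 17)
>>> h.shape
(3, 3)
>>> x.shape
(3, 3)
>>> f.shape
(5, 3, 3)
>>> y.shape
(3,)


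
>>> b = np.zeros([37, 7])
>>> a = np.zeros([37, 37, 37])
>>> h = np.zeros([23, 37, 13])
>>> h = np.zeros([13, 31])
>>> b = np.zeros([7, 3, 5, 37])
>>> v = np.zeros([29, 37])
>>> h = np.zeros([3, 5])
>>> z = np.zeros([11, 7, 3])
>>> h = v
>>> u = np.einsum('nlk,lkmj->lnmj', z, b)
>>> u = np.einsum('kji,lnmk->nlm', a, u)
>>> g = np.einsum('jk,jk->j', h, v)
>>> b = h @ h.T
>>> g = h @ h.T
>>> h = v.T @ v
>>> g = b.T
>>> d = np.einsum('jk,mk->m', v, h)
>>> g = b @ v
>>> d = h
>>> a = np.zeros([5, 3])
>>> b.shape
(29, 29)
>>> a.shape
(5, 3)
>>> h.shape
(37, 37)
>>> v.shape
(29, 37)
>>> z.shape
(11, 7, 3)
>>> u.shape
(11, 7, 5)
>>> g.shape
(29, 37)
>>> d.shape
(37, 37)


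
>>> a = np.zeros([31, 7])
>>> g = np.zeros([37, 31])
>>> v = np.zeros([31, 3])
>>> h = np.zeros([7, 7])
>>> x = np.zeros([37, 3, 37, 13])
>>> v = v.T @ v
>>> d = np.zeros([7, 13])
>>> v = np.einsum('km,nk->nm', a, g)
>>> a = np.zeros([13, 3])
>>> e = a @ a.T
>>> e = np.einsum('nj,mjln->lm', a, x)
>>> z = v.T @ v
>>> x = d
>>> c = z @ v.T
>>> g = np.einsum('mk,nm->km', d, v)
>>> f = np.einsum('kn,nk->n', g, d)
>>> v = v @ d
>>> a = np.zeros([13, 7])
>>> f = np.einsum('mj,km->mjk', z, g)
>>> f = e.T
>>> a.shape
(13, 7)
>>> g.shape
(13, 7)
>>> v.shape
(37, 13)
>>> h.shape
(7, 7)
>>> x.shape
(7, 13)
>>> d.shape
(7, 13)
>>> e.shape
(37, 37)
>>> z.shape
(7, 7)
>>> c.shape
(7, 37)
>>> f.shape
(37, 37)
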